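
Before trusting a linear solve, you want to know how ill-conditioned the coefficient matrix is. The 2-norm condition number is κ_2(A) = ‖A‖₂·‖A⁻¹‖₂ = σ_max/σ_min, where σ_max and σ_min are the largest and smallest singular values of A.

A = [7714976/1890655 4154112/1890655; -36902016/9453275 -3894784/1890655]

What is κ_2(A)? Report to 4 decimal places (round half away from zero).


AᵀA = [3388561417216/106259700625 361438470144/21251940125; 361438470144/21251940125 1542258688/170015521]; tr = 15060460544/367680625, det = 268435456/9192015625
solving λ² − 15060460544/367680625·λ + 268435456/9192015625 = 0 gives λ = 1024/25, 262144/367680625
σ_max=√(1024/25)=(32/5), σ_min=√(262144/367680625)=(512/19175) → κ = 239.6875

239.6875


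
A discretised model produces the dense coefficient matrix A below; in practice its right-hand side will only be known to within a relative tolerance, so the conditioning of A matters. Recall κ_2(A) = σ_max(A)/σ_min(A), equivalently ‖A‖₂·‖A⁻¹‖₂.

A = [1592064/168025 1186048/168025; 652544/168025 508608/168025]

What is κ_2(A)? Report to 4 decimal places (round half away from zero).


129.2500

M = AᵀA = [17517641728/167055625 13137002496/167055625; 13137002496/167055625 9854390272/167055625]. tr(M)=218976256/1336445, det(M)=268435456/167055625
λ_max, λ_min = (218976256/1336445 ± √1198478017916043264/44652130950625)/2 = 4096/25, 65536/6682225
κ_2(A) = √(λ_max/λ_min) = √((4096/25) / (65536/6682225)) = 129.2500


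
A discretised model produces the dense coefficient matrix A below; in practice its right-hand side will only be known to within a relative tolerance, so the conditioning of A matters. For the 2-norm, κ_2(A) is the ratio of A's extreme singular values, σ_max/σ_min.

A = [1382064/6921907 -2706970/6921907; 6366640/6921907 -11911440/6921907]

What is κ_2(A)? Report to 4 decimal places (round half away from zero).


248.2750

AᵀA = [25249378816/28502555929 -47339117280/28502555929; -47339117280/28502555929 88762694500/28502555929]; tr = 394505444/98624761, det = 25600/98624761
eigenvalues of AᵀA: λ = (tr ± √(tr²−4·det))/2 = 4, 6400/98624761
κ_2(A) = √(λ_max/λ_min) = √(4 / (6400/98624761)) = 248.2750


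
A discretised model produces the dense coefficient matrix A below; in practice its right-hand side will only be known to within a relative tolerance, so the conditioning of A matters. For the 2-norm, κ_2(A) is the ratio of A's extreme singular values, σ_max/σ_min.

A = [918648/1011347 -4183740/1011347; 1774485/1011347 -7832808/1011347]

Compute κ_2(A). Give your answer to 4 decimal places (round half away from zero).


362.7500

AᵀA = [13815609561/3539179081 -61393026600/3539179081; -61393026600/3539179081 272860074576/3539179081]; tr = 170538777/2105401, det = 104976/2105401
eigenvalues of AᵀA: λ = (tr ± √(tr²−4·det))/2 = 81, 1296/2105401
σ_max=√81=9, σ_min=√(1296/2105401)=(36/1451) → κ = 362.7500


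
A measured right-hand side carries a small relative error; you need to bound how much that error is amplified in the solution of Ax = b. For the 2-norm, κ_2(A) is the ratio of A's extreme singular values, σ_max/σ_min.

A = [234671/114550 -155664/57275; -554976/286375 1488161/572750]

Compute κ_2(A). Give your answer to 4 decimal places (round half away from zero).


AᵀA = [3101968369/390062500 -1033971048/97515625; -1033971048/97515625 5514567481/390062500]; tr = 172330717/7801250, det = 4879681/1560250000
λ_max, λ_min = (172330717/7801250 ± √7424278667376516/15214875390625)/2 = 2209/100, 2209/15602500
κ_2(A) = √(λ_max/λ_min) = √((2209/100) / (2209/15602500)) = 395.0000

395.0000


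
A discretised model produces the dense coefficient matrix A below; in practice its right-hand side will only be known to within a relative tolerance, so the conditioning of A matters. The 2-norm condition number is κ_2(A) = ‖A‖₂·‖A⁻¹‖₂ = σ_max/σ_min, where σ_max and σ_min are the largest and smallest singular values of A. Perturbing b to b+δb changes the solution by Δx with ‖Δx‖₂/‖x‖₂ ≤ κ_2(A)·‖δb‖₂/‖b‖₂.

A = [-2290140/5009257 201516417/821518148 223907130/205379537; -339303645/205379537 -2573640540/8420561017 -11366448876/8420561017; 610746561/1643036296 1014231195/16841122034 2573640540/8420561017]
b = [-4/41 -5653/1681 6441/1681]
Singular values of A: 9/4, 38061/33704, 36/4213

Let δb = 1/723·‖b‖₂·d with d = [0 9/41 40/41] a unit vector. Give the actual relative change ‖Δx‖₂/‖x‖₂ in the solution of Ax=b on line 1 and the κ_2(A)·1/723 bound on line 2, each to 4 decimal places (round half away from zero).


from the listed singular values, σ₁ = 9/4, σ_n = 36/4213
κ = σ_max/σ_min = (9/4)/(36/4213) = 263.3125
κ_2(A)·‖δb‖/‖b‖ = 0.3642
solve Ax = b  →  x = [1.8673 -342.3718 77.7272]
2-norm of b is 5.0990; of x, 351.0890
re-solving with b+δb shifts x by Δx of norm 0.8253
relative error = 0.0024
so the bound overstates the realised error by a factor of ≈ 154.9220 (computed from the unrounded values)

0.0024
0.3642


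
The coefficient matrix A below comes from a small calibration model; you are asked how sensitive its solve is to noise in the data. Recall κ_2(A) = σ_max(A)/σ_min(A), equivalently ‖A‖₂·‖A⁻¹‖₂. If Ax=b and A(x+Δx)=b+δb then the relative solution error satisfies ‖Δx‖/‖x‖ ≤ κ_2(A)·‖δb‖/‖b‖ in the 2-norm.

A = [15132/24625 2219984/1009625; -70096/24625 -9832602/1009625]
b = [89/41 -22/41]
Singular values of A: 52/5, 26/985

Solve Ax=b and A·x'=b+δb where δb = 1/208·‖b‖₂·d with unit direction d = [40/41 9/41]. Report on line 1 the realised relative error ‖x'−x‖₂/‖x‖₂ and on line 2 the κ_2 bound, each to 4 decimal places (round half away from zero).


0.0054
1.8942

from the listed singular values, σ₁ = 52/5, σ_n = 26/985
κ = σ_max/σ_min = (52/5)/(26/985) = 394.0000
κ_2(A)·‖δb‖/‖b‖ = 1.8942
solve Ax = b  →  x = [-72.7115 21.3077]
‖b‖₂ = 2.2361 and ‖x‖₂ = 75.7693
re-solving with b+δb shifts x by Δx of norm 0.4073
dividing the unrounded norms, ‖Δx‖/‖x‖ = 0.0054
tightness: 0.0054 against a bound of 1.8942 (unrounded ratio ≈ 0.0028)


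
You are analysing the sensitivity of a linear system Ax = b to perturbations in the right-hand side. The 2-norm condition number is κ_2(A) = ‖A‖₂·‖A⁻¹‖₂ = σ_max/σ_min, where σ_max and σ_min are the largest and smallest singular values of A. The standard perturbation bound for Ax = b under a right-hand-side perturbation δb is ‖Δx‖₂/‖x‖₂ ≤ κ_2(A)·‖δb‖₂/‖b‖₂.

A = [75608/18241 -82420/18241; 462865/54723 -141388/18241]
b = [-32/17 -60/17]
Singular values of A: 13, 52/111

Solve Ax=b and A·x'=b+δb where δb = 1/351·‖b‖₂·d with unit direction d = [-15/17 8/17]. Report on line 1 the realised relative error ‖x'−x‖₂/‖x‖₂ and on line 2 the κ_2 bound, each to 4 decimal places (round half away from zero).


σ_max = 13, σ_min = 52/111
κ_2(A) = 13 / (52/111) = 27.7500
perturbation bound = 27.7500·1/351 = 0.0791
solve Ax = b  →  x = [-0.2228 0.2122]
‖b‖₂ = 4.0000 and ‖x‖₂ = 0.3077
δb = ε·‖b‖·d = [-0.0101 0.0054]; solving A·Δx = δb gives ‖Δx‖ = 0.0243
dividing the unrounded norms, ‖Δx‖/‖x‖ = 0.0791
tightness: 0.0791 against a bound of 0.0791; the bound is attained (ratio 1)

0.0791
0.0791


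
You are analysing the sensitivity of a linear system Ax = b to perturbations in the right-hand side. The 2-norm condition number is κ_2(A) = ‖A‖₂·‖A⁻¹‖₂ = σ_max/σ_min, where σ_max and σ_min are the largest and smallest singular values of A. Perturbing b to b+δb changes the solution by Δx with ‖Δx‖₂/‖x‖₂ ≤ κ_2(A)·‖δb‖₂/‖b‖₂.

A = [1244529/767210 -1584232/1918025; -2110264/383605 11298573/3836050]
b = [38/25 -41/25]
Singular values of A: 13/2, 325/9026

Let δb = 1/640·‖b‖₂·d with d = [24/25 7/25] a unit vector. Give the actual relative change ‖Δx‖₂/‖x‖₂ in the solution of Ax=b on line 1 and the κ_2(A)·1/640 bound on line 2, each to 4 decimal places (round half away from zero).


from the listed singular values, σ₁ = 13/2, σ_n = 325/9026
κ_2(A) = (13/2) / (325/9026) = 180.5200
κ_2(A)·‖δb‖/‖b‖ = 0.2821
solve Ax = b  →  x = [13.3408 24.3602]
‖b‖ = 2.2361, ‖x‖ = 27.7740
re-solving with b+δb shifts x by Δx of norm 0.0970
realised ‖Δx‖/‖x‖ = 0.0035
tightness: 0.0035 against a bound of 0.2821 (unrounded ratio ≈ 0.0124)

0.0035
0.2821


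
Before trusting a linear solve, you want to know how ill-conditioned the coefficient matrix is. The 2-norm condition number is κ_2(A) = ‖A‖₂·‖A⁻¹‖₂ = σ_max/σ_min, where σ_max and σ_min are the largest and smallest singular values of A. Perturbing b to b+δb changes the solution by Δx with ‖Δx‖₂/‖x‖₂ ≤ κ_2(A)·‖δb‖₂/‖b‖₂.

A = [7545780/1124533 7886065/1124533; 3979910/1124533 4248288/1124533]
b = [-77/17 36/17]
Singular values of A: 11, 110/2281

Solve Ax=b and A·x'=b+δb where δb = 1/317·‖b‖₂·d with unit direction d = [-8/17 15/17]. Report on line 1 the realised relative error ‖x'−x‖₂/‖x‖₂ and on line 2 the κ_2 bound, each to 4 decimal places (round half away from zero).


largest singular value 11, smallest 110/2281
κ = σ_max/σ_min = 11/(110/2281) = 228.1000
bound on ‖Δx‖/‖x‖: κ·ε = 228.1000·1/317 = 0.7196
solve Ax = b  →  x = [-60.2520 57.0063]
‖b‖₂ = 5.0000 and ‖x‖₂ = 82.9459
Δx = A⁻¹·δb where δb = 1/317·5.0000·d; ‖Δx‖ = 0.3271
dividing the unrounded norms, ‖Δx‖/‖x‖ = 0.0039
so the bound overstates the realised error by a factor of ≈ 182.4810 (computed from the unrounded values)

0.0039
0.7196


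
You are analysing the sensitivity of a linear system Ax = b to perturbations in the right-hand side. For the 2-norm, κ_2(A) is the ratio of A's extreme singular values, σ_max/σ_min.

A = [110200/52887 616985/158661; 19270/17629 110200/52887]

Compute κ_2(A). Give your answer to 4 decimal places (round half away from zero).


274.5000

form AᵀA = [53584900/9678321 301397000/29034963; 301397000/29034963 1695387025/87104889] with trace 7535125/301401 and determinant 2500/301401
solving λ² − 7535125/301401·λ + 2500/301401 = 0 gives λ = 25, 100/301401
κ_2(A) = √(λ_max/λ_min) = √(25 / (100/301401)) = 274.5000


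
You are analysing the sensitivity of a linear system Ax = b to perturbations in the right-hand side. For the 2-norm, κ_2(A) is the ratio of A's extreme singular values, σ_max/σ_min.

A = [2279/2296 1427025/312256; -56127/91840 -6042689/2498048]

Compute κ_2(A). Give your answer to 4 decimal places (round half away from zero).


form AᵀA = [11460385729/8434585600 81168164559/13495336960; 81168164559/13495336960 577313885089/21592539136] with trace 9022196201/321126400 and determinant 7890481/51380224
λ_max, λ_min = (9022196201/321126400 ± √81336678245393872401/103122164776960000)/2 = 2809/100, 70225/12845056
σ_max=√(2809/100)=(53/10), σ_min=√(70225/12845056)=(265/3584) → κ = 71.6800

71.6800


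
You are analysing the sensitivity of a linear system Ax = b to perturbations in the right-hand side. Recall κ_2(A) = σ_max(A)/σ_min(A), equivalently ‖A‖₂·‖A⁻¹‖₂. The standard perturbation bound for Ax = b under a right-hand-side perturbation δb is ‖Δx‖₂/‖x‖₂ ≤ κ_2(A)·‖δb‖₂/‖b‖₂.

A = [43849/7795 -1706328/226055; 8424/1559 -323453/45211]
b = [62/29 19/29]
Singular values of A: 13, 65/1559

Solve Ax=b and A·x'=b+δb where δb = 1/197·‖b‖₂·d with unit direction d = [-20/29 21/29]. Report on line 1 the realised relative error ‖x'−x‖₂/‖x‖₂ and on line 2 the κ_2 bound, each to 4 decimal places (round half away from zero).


σ_max = 13, σ_min = 65/1559
κ_2(A) = 13 / (65/1559) = 311.8000
perturbation bound = 311.8000·1/197 = 1.5827
solve Ax = b  →  x = [-19.0954 -14.5138]
‖b‖ = 2.2361, ‖x‖ = 23.9851
with δb = [-0.0078 0.0082], A·Δx = δb → ‖Δx‖ = 0.2722
relative error = 0.0114
realised/bound (from unrounded values) ≈ 0.0072

0.0114
1.5827


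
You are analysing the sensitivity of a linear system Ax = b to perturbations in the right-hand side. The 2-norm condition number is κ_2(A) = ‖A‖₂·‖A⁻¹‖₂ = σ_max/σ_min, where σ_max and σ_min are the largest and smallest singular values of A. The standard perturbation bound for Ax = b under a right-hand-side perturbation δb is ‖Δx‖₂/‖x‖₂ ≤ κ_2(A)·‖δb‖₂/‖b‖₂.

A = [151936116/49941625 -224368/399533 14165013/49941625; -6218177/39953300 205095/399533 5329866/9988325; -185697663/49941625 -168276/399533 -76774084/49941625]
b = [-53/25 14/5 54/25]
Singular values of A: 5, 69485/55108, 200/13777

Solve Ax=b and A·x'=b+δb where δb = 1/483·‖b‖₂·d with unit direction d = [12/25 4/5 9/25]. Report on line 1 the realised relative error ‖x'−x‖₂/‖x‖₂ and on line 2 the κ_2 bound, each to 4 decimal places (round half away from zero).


σ_max = 5, σ_min = 200/13777
κ = σ_max/σ_min = 5/(200/13777) = 344.4250
κ_2(A)·‖δb‖/‖b‖ = 0.7131
solve Ax = b  →  x = [-27.5015 -98.6706 92.1479]
2-norm of b is 4.1231; of x, 137.7804
Δx = A⁻¹·δb where δb = 1/483·4.1231·d; ‖Δx‖ = 0.5880
relative error = 0.0043
tightness: 0.0043 against a bound of 0.7131 (unrounded ratio ≈ 0.0060)

0.0043
0.7131


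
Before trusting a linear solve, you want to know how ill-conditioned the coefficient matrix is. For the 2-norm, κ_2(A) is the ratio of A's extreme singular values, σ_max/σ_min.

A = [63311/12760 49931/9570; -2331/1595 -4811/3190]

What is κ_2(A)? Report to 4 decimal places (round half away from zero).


396.0000

M = AᵀA = [174241225/6512704 137213125/4884528; 137213125/4884528 54028325/1831698]. tr(M)=3920425/69696, det(M)=625/30976
λ_max, λ_min = (3920425/69696 ± √15369340140625/4857532416)/2 = 225/4, 25/69696
κ_2(A) = √(λ_max/λ_min) = √((225/4) / (25/69696)) = 396.0000


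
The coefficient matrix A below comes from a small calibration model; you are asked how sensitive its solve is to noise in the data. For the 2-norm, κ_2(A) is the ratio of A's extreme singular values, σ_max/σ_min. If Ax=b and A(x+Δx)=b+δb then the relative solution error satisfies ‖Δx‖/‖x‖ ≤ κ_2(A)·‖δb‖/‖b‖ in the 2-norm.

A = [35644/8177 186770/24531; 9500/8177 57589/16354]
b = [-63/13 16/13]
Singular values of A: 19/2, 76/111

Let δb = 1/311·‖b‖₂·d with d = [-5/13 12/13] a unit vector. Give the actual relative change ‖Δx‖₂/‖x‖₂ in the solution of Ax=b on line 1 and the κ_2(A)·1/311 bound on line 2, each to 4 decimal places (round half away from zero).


0.0053
0.0446

largest singular value 19/2, smallest 76/111
κ = σ_max/σ_min = (19/2)/(76/111) = 13.8750
κ_2(A)·‖δb‖/‖b‖ = 0.0446
solve Ax = b  →  x = [-4.0642 1.6904]
2-norm of b is 5.0000; of x, 4.4018
re-solving with b+δb shifts x by Δx of norm 0.0235
realised ‖Δx‖/‖x‖ = 0.0053
so the bound overstates the realised error by a factor of ≈ 8.3634 (computed from the unrounded values)


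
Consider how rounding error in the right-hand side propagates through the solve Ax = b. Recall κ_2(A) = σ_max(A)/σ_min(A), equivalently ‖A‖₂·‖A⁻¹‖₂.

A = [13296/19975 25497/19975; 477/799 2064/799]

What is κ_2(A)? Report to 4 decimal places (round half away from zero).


M = AᵀA = [1103769/1380625 3302208/1380625; 3302208/1380625 11462481/1380625]. tr(M)=20106/2209, det(M)=2025/2209
λ_max, λ_min = (20106/2209 ± √386358336/4879681)/2 = 9, 225/2209
σ_max=√9=3, σ_min=√(225/2209)=(15/47) → κ = 9.4000

9.4000


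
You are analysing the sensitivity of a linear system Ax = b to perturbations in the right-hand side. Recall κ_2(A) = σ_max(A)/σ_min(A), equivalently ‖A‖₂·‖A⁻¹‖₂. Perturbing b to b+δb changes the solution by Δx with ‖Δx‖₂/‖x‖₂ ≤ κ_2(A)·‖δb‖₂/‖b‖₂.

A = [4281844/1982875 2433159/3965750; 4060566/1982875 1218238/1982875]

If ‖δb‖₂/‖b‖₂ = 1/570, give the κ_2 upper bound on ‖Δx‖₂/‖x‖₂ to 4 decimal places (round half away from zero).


M = AᵀA = [41405926612/4675140625 12076027866/4675140625; 12076027866/4675140625 14098309177/18700562500]. tr(M)=11502209/1196836, det(M)=923521/187005625
eigenvalues of AᵀA: λ = (tr ± √(tr²−4·det))/2 = 961/100, 3844/7480225
σ_max=√(961/100)=(31/10), σ_min=√(3844/7480225)=(62/2735) → κ = 136.7500
perturbation bound = 136.7500·1/570 = 0.2399

0.2399


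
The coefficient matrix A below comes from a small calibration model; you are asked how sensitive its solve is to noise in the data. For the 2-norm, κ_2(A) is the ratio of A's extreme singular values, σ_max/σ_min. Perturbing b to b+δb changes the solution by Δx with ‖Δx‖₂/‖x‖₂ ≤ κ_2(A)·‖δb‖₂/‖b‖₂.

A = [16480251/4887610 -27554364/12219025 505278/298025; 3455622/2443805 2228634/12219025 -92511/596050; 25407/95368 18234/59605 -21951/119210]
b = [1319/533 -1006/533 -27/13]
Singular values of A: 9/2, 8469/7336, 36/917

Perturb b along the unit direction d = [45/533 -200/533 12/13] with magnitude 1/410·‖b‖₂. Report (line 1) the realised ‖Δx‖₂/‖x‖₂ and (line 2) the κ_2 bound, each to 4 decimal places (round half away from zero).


from the listed singular values, σ₁ = 9/2, σ_n = 36/917
condition number: (9/2) ÷ (36/917) = 114.6250
perturbation bound = 114.6250·1/410 = 0.2796
solve Ax = b  →  x = [-1.2036 -17.1598 -18.9704]
‖b‖₂ = 3.7417 and ‖x‖₂ = 25.6083
re-solving with b+δb shifts x by Δx of norm 0.2325
relative error = 0.0091
so the bound overstates the realised error by a factor of ≈ 30.7985 (computed from the unrounded values)

0.0091
0.2796


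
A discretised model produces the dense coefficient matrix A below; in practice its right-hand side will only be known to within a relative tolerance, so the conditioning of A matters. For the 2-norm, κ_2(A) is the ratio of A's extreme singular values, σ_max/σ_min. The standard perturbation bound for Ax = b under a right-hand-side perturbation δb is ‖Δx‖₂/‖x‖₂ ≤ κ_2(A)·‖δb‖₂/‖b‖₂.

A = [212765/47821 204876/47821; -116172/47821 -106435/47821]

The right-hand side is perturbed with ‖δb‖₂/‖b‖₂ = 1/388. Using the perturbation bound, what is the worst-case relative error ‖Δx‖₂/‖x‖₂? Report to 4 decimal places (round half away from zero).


M = AᵀA = [203338681/7912969 193616640/7912969; 193616640/7912969 184438009/7912969]. tr(M)=461090/9409, det(M)=2401/9409
solving λ² − 461090/9409·λ + 2401/9409 = 0 gives λ = 49, 49/9409
σ_max=√49=7, σ_min=√(49/9409)=(7/97) → κ = 97.0000
perturbation bound = 97.0000·1/388 = 0.2500

0.2500


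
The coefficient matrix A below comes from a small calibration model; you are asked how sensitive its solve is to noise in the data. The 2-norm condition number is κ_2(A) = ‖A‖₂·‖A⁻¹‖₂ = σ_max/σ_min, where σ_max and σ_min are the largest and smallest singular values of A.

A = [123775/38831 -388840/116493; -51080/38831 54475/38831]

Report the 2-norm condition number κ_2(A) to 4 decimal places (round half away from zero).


M = AᵀA = [106091225/8922169 -334180000/26766507; -334180000/26766507 1052688025/80299521]. tr(M)=2387050/95481, det(M)=625/95481
char-poly roots: 25 and 25/95481
κ_2(A) = √(λ_max/λ_min) = √(25 / (25/95481)) = 309.0000

309.0000


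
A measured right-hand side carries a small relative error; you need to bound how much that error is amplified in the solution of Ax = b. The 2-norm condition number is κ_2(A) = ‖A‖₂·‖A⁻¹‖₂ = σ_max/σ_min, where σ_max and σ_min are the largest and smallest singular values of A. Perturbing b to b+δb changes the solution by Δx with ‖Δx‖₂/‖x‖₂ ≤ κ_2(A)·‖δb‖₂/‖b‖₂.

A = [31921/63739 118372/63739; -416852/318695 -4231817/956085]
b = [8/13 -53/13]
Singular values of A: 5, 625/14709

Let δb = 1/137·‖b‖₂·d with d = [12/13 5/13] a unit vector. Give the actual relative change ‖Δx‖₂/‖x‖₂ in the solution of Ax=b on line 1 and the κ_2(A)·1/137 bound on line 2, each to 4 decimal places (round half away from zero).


0.0301
0.8589

σ_max = 5, σ_min = 625/14709
condition number: 5 ÷ (625/14709) = 117.6720
bound on ‖Δx‖/‖x‖: κ·ε = 117.6720·1/137 = 0.8589
solve Ax = b  →  x = [22.8170 -5.8216]
‖b‖₂ = 4.1231 and ‖x‖₂ = 23.5480
δb = ε·‖b‖·d = [0.0278 0.0116]; solving A·Δx = δb gives ‖Δx‖ = 0.7083
dividing the unrounded norms, ‖Δx‖/‖x‖ = 0.0301
so the bound overstates the realised error by a factor of ≈ 28.5561 (computed from the unrounded values)


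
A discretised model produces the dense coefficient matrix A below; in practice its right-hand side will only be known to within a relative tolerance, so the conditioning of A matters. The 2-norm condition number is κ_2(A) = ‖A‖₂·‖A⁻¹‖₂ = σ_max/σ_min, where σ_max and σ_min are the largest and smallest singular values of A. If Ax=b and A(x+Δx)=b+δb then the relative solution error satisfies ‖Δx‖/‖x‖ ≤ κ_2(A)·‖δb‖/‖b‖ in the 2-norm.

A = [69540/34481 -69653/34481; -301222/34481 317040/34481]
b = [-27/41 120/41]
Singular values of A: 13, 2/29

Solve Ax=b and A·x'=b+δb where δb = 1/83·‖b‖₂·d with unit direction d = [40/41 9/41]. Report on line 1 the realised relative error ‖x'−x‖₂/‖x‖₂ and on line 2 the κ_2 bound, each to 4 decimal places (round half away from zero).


2.2711
2.2711

from the listed singular values, σ₁ = 13, σ_n = 2/29
κ = σ_max/σ_min = 13/(2/29) = 188.5000
worst-case relative error ≤ 188.5000 × 1/83 = 2.2711
solve Ax = b  →  x = [-0.1592 0.1671]
‖b‖ = 3.0000, ‖x‖ = 0.2308
δb = ε·‖b‖·d = [0.0353 0.0079]; solving A·Δx = δb gives ‖Δx‖ = 0.5241
relative error = 2.2711
realised/bound = 1 exactly: the bound is attained for this b and d


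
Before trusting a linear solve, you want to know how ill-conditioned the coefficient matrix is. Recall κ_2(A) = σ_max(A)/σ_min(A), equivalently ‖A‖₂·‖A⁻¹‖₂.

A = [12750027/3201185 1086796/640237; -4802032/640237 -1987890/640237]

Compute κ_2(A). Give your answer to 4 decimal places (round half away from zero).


231.7600

form AᵀA = [2557269798361/35458773025 213101160228/7091754605; 213101160228/7091754605 17760665044/1418350921] with trace 17759091269/209815225 and determinant 1119364/8392609
λ_max, λ_min = (17759091269/209815225 ± √315361836739720340361/44022428641800625)/2 = 2116/25, 13225/8392609
σ_max=√(2116/25)=(46/5), σ_min=√(13225/8392609)=(115/2897) → κ = 231.7600


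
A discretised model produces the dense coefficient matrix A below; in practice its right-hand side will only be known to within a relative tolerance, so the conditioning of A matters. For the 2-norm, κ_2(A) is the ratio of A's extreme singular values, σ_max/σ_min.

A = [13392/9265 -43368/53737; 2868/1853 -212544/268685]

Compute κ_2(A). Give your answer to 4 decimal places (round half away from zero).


54.5000

form AᵀA = [384981264/85840225 -41046912/17168045; -41046912/17168045 109624896/85840225] with trace 342288/59405 and determinant 82944/7425625
char-poly roots: 144/25 and 576/297025
σ_max=√(144/25)=(12/5), σ_min=√(576/297025)=(24/545) → κ = 54.5000


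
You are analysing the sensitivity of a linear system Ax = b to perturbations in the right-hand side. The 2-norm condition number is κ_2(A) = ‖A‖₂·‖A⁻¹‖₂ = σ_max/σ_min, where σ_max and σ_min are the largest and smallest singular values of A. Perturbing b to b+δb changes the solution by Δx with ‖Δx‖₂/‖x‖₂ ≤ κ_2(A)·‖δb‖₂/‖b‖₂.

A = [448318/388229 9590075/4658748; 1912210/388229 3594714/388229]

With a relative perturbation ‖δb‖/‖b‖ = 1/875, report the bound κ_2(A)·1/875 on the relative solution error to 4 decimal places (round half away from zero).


0.2387

M = AᵀA = [2294786504/89661961 25813676365/537971766; 25813676365/537971766 1161649635529/12911322384]. tr(M)=5162971945/44675856, det(M)=3418801/11168964
λ_max, λ_min = (5162971945/44675856 ± √26653835499078384529/1995932109332736)/2 = 1849/16, 7396/2792241
κ_2(A) = √(λ_max/λ_min) = √((1849/16) / (7396/2792241)) = 208.8750
perturbation bound = 208.8750·1/875 = 0.2387


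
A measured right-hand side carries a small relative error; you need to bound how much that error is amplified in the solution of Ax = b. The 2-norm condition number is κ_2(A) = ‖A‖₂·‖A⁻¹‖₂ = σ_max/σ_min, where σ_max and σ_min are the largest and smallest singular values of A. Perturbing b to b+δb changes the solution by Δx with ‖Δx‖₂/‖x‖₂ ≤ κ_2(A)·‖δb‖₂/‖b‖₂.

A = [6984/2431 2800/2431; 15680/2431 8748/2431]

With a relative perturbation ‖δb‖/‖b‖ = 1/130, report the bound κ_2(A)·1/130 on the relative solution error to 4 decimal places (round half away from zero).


form AᵀA = [1743424/34969 927360/34969; 927360/34969 499216/34969] with trace 7760/121 and determinant 1024/121
solving λ² − 7760/121·λ + 1024/121 = 0 gives λ = 64, 16/121
κ = σ_max/σ_min = 8/(4/11) = 22.0000
bound on ‖Δx‖/‖x‖: κ·ε = 22.0000·1/130 = 0.1692

0.1692


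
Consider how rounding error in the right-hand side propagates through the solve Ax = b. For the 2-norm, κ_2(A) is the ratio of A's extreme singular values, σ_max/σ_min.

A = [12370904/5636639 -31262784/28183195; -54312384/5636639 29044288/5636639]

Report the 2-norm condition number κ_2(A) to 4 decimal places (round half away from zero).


202.1750

form AᵀA = [1845850280512/18900475441 -4922112738816/94502377205; -4922112738816/94502377205 13127084056576/472511886025] with trace 205098065984/1634989225 and determinant 629407744/1634989225
λ_max, λ_min = (205098065984/1634989225 ± √42061100370858931654656/2673189765866100625)/2 = 3136/25, 200704/65399569
so κ_2 = √((3136/25) / (200704/65399569)) = 202.1750


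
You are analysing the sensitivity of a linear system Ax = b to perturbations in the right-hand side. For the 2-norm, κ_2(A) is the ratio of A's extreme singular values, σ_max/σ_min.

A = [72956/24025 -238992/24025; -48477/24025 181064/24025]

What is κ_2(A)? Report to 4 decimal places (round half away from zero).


60.0625

M = AᵀA = [1534519493/115440125 -5242667976/115440125; -5242667976/115440125 17980269632/115440125]. tr(M)=156118313/923521, det(M)=7311616/923521
eigenvalues of AᵀA: λ = (tr ± √(tr²−4·det))/2 = 169, 43264/923521
κ = σ_max/σ_min = 13/(208/961) = 60.0625


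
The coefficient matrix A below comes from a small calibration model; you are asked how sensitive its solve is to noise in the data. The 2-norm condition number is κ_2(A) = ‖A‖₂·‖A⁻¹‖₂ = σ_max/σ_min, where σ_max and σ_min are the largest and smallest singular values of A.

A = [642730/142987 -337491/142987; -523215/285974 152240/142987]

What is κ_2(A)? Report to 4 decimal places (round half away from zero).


AᵀA = [11397404425/483912004 -1519187670/120978001; -1519187670/120978001 811107649/120978001]; tr = 50663789/1674436, det = 366025/1674436
λ_max, λ_min = (50663789/1674436 ± √2564367974088921/2803735918096)/2 = 121/4, 3025/418609
σ_max=√(121/4)=(11/2), σ_min=√(3025/418609)=(55/647) → κ = 64.7000

64.7000


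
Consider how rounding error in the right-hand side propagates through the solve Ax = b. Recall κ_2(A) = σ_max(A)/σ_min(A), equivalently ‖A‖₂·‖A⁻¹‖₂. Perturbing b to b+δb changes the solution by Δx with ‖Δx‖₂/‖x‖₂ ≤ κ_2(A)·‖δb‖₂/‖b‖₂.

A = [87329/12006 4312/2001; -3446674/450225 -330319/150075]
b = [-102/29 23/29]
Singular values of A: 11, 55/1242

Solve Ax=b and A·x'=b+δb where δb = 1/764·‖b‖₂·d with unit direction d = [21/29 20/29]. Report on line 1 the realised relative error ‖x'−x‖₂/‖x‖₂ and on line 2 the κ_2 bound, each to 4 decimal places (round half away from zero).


from the listed singular values, σ₁ = 11, σ_n = 55/1242
κ = σ_max/σ_min = 11/(55/1242) = 248.4000
worst-case relative error ≤ 248.4000 × 1/764 = 0.3251
solve Ax = b  →  x = [12.3840 -43.4335]
2-norm of b is 3.6056; of x, 45.1645
re-solving with b+δb shifts x by Δx of norm 0.1066
relative error = 0.0024
realised/bound (from unrounded values) ≈ 0.0073

0.0024
0.3251


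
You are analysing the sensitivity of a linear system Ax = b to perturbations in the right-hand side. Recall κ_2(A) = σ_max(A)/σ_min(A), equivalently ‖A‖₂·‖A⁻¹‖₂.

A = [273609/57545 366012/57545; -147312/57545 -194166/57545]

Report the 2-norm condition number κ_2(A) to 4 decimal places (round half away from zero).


338.5000

form AᵀA = [13365081/458329 17819676/458329; 17819676/458329 23759892/458329] with trace 37124973/458329 and determinant 26244/458329
solving λ² − 37124973/458329·λ + 26244/458329 = 0 gives λ = 81, 324/458329
σ_max=√81=9, σ_min=√(324/458329)=(18/677) → κ = 338.5000


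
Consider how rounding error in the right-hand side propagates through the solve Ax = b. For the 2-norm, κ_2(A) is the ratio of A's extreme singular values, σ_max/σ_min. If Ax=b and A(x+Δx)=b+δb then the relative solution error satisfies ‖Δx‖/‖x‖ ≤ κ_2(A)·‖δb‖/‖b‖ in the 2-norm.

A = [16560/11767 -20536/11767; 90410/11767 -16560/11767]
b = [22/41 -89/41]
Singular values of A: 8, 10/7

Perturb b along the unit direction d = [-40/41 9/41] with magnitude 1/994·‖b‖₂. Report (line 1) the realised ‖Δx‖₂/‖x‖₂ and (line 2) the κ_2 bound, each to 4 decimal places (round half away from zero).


0.0021
0.0056

from the listed singular values, σ₁ = 8, σ_n = 10/7
condition number: 8 ÷ (10/7) = 5.6000
κ_2(A)·‖δb‖/‖b‖ = 0.0056
solve Ax = b  →  x = [-0.3976 -0.6280]
2-norm of b is 2.2361; of x, 0.7433
re-solving with b+δb shifts x by Δx of norm 0.0016
realised ‖Δx‖/‖x‖ = 0.0021
so the bound overstates the realised error by a factor of ≈ 2.6593 (computed from the unrounded values)


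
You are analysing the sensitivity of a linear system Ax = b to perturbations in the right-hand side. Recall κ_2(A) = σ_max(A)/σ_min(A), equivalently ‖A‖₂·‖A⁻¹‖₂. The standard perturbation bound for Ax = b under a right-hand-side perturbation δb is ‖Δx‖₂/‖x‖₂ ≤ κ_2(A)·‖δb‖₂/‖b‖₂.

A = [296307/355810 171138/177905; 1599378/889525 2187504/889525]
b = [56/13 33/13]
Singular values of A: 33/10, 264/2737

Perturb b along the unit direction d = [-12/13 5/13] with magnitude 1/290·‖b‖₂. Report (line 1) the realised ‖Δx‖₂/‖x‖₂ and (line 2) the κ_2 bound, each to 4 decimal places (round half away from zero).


0.0057
0.1180

from the listed singular values, σ₁ = 33/10, σ_n = 264/2737
condition number: (33/10) ÷ (264/2737) = 34.2125
κ_2(A)·‖δb‖/‖b‖ = 0.1180
solve Ax = b  →  x = [25.6091 -17.6917]
2-norm of b is 5.0000; of x, 31.1259
Δx = A⁻¹·δb where δb = 1/290·5.0000·d; ‖Δx‖ = 0.1787
dividing the unrounded norms, ‖Δx‖/‖x‖ = 0.0057
so the bound overstates the realised error by a factor of ≈ 20.5431 (computed from the unrounded values)


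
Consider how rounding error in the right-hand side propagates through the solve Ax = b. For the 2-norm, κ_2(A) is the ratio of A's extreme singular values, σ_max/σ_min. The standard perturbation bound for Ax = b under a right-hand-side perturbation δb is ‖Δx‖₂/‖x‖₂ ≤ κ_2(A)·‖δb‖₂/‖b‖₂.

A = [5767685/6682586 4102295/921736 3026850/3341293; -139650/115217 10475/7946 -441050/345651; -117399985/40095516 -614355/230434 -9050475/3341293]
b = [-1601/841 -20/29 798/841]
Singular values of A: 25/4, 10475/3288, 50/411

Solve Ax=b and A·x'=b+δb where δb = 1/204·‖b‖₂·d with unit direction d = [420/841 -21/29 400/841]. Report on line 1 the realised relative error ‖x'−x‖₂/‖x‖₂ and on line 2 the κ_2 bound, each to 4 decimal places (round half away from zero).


0.2010
0.2518

from the listed singular values, σ₁ = 25/4, σ_n = 50/411
κ = σ_max/σ_min = (25/4)/(50/411) = 51.3750
perturbation bound = 51.3750·1/204 = 0.2518
solve Ax = b  →  x = [0.0428 -0.4443 0.0408]
‖b‖ = 2.2361, ‖x‖ = 0.4482
re-solving with b+δb shifts x by Δx of norm 0.0901
realised ‖Δx‖/‖x‖ = 0.2010
tightness: 0.2010 against a bound of 0.2518 (unrounded ratio ≈ 0.7982)


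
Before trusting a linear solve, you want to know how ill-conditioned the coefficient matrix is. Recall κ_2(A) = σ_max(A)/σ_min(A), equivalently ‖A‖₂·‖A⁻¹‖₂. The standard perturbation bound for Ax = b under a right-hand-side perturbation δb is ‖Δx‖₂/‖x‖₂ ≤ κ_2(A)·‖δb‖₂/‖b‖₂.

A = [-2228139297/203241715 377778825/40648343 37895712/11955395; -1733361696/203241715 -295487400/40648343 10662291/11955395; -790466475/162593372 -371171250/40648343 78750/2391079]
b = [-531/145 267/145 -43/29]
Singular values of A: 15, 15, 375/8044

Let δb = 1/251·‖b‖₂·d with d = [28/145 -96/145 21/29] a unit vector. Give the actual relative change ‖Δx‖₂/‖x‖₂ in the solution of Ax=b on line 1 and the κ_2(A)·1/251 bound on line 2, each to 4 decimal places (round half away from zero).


from the listed singular values, σ₁ = 15, σ_n = 375/8044
κ_2(A) = 15 / (375/8044) = 321.7600
bound on ‖Δx‖/‖x‖: κ·ε = 321.7600·1/251 = 1.2819
solve Ax = b  →  x = [-12.3234 6.4969 -62.8263]
‖b‖ = 4.3589, ‖x‖ = 64.3523
δb = ε·‖b‖·d = [0.0034 -0.0115 0.0126]; solving A·Δx = δb gives ‖Δx‖ = 0.3725
relative error = 0.0058
realised/bound (from unrounded values) ≈ 0.0045

0.0058
1.2819


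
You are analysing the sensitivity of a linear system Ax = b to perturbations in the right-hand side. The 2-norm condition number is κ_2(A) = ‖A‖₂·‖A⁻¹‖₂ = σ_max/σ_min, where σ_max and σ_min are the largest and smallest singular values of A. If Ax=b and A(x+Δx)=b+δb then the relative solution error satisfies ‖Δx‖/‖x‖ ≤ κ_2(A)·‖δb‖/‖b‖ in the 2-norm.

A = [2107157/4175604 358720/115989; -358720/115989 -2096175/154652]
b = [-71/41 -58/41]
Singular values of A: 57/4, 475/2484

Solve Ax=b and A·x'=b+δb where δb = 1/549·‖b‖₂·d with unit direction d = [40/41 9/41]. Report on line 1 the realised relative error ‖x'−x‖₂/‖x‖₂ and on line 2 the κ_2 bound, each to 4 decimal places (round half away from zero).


largest singular value 57/4, smallest 475/2484
κ = σ_max/σ_min = (57/4)/(475/2484) = 74.5200
perturbation bound = 74.5200·1/549 = 0.1357
solve Ax = b  →  x = [10.2193 -2.2274]
‖b‖₂ = 2.2361 and ‖x‖₂ = 10.4592
δb = ε·‖b‖·d = [0.0040 0.0009]; solving A·Δx = δb gives ‖Δx‖ = 0.0213
relative error = 0.0020
so the bound overstates the realised error by a factor of ≈ 66.6542 (computed from the unrounded values)

0.0020
0.1357


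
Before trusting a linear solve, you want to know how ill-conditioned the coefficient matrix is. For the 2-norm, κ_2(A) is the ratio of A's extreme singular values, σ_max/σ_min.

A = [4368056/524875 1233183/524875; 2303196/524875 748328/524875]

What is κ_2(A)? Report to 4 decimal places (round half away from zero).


AᵀA = [84375865168/953265625 24602624424/953265625; 24602624424/953265625 7199775457/953265625]; tr = 5860841/61009, det = 92236816/38130625
char-poly roots: 2401/25 and 38416/1525225
κ = σ_max/σ_min = (49/5)/(196/1235) = 61.7500

61.7500


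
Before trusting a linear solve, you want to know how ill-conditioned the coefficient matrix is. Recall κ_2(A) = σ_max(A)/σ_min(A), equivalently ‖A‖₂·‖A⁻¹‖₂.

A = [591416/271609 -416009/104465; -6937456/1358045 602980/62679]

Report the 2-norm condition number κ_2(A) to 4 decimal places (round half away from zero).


M = AᵀA = [336524366144/10912936225 -378557719624/6547761735; -378557719624/6547761735 10647193402729/98216426025]. tr(M)=1892859889/13593969, det(M)=3102044416/8496230625
char-poly roots: 3481/25 and 891136/339849225
κ = σ_max/σ_min = (59/5)/(944/18435) = 230.4375

230.4375


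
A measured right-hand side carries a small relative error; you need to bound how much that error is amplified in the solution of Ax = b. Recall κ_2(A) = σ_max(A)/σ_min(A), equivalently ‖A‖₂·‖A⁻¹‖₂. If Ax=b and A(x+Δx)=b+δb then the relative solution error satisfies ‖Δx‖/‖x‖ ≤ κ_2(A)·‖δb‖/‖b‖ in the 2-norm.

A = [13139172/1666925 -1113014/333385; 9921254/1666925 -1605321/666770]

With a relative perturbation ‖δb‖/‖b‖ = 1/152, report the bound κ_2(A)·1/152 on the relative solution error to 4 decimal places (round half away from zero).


0.8436

AᵀA = [10842764871124/111145558225 -903499243227/22229111645; -903499243227/22229111645 301290246793/17783289316]; tr = 301203051209/2630664100, det = 524318404/657666025
λ_max, λ_min = (301203051209/2630664100 ± √90701209167973522819281/6920393607028810000)/2 = 11449/100, 183184/26306641
so κ_2 = √((11449/100) / (183184/26306641)) = 128.2250
worst-case relative error ≤ 128.2250 × 1/152 = 0.8436


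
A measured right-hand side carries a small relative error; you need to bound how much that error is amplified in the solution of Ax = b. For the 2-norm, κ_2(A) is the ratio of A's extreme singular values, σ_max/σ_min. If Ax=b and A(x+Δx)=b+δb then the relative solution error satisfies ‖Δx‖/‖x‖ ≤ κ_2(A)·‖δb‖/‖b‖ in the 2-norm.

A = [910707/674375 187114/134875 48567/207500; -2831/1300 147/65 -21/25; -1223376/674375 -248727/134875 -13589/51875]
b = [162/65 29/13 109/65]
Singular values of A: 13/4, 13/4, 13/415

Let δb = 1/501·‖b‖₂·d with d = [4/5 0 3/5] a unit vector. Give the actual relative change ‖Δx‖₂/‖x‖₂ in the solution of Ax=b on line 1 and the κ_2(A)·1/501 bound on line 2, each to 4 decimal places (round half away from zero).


0.0025
0.2071

from the listed singular values, σ₁ = 13/4, σ_n = 13/415
κ_2(A) = (13/4) / (13/415) = 103.7500
worst-case relative error ≤ 103.7500 × 1/501 = 0.2071
solve Ax = b  →  x = [-25.1796 10.8249 91.7662]
‖b‖₂ = 3.7417 and ‖x‖₂ = 95.7717
δb = ε·‖b‖·d = [0.0060 0.0000 0.0045]; solving A·Δx = δb gives ‖Δx‖ = 0.2384
realised ‖Δx‖/‖x‖ = 0.0025
realised/bound (from unrounded values) ≈ 0.0120


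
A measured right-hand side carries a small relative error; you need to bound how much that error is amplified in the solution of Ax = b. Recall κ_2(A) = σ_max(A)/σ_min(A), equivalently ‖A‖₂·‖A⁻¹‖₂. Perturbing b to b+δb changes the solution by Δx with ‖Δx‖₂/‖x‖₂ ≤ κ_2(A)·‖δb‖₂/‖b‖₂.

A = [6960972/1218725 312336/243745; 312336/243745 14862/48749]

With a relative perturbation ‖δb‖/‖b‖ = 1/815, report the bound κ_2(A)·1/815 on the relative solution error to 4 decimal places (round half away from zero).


0.4448

form AᵀA = [30276011664/883575625 1362409632/176715125; 1362409632/176715125 61318116/35343025] with trace 18922644/525625 and determinant 5184/525625
λ_max, λ_min = (18922644/525625 ± √358055556590736/276281640625)/2 = 36, 144/525625
κ_2(A) = √(λ_max/λ_min) = √(36 / (144/525625)) = 362.5000
perturbation bound = 362.5000·1/815 = 0.4448


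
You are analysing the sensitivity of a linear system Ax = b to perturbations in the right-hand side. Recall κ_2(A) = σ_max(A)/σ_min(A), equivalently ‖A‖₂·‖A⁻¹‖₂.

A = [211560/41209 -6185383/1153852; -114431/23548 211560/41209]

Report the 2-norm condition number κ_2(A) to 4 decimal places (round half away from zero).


343.0000

form AᵀA = [1614447529/32307856 -741623580/14134687; -741623580/14134687 87216346729/1583084944] with trace 98884825/941192 and determinant 2825761/30118144
λ_max, λ_min = (98884825/941192 ± √152779315114449/13841287201)/2 = 1681/16, 1681/1882384
σ_max=√(1681/16)=(41/4), σ_min=√(1681/1882384)=(41/1372) → κ = 343.0000
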